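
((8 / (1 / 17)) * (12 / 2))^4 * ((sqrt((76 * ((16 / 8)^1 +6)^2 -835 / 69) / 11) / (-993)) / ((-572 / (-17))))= -209366433792 * sqrt(254098779) / 11975249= -278691544.42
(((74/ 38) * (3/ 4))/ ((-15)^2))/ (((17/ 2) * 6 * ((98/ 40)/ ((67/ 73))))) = 2479/ 51991695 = 0.00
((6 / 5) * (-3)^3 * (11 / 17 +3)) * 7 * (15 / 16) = -775.46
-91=-91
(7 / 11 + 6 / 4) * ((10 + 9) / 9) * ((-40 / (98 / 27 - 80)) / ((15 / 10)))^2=6429600 / 11692571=0.55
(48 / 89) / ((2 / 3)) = 72 / 89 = 0.81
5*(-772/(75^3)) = -772/84375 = -0.01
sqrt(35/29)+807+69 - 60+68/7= sqrt(1015)/29+5780/7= 826.81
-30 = -30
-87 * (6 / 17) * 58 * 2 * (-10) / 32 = 37845 / 34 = 1113.09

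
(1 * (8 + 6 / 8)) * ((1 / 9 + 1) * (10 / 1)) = 875 / 9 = 97.22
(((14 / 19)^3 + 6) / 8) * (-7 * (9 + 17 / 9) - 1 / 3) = -15122861 / 246924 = -61.25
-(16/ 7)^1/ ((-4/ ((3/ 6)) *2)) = 1/ 7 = 0.14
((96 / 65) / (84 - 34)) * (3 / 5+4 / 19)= 0.02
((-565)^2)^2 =101904600625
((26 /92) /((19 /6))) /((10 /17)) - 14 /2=-6.85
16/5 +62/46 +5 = 1098/115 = 9.55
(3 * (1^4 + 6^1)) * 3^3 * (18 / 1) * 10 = 102060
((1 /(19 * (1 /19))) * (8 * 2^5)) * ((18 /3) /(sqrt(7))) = 1536 * sqrt(7) /7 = 580.55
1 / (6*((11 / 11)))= 0.17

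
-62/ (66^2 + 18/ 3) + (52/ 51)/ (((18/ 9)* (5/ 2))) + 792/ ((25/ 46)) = 450321703/ 308975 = 1457.47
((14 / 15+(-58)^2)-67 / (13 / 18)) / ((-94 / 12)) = -27152 / 65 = -417.72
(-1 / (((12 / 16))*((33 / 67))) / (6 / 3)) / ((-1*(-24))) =-67 / 1188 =-0.06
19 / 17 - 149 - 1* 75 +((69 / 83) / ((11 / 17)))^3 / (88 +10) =-282566612602845 / 1267906796002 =-222.86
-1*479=-479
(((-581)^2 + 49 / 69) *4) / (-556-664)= -23291758 / 21045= -1106.76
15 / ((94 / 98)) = 735 / 47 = 15.64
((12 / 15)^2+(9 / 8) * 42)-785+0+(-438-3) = -117811 / 100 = -1178.11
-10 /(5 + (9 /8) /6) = -160 /83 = -1.93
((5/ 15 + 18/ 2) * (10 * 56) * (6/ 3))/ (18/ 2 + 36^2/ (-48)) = -15680/ 27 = -580.74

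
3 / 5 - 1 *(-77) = 388 / 5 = 77.60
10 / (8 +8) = 5 / 8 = 0.62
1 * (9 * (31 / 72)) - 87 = -665 / 8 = -83.12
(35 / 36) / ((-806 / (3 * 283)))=-9905 / 9672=-1.02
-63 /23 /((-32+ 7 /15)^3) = 0.00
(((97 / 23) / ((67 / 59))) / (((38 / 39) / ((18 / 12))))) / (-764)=-669591 / 89476624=-0.01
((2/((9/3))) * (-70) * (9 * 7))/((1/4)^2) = -47040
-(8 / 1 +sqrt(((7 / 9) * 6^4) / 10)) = -6 * sqrt(70) / 5-8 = -18.04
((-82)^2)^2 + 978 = 45213154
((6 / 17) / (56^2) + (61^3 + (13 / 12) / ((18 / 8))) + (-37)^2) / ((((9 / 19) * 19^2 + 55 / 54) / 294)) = 493039745427 / 1263304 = 390277.99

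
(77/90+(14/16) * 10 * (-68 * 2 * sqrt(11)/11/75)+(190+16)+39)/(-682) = -22127/61380+119 * sqrt(11)/56265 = -0.35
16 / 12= 4 / 3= 1.33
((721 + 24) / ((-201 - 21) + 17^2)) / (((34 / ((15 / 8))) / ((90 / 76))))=502875 / 692512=0.73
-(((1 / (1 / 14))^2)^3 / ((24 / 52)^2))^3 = -32194729615837333205979136 / 729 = -44162866414042981078160.68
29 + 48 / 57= 567 / 19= 29.84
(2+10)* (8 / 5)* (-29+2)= -2592 / 5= -518.40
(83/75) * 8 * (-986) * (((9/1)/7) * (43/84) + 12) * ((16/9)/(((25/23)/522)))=-2889124949888/30625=-94338773.87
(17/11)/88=0.02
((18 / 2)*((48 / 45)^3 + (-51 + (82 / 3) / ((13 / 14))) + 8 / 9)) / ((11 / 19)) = -16223663 / 53625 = -302.54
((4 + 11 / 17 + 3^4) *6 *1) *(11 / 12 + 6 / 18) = 10920 / 17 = 642.35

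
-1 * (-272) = 272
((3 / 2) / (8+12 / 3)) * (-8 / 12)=-1 / 12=-0.08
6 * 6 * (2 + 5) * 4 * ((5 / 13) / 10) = 504 / 13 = 38.77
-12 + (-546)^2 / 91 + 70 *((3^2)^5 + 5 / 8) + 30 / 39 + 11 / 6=645331495 / 156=4136740.35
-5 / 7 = -0.71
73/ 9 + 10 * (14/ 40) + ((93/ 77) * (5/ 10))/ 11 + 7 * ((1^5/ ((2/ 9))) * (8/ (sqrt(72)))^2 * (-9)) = -1832066/ 7623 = -240.33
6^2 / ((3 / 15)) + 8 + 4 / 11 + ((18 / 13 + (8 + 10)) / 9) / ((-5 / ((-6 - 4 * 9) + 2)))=205.59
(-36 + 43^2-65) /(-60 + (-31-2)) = -1748 /93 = -18.80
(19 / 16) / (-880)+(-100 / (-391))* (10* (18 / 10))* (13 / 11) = 29944571 / 5505280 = 5.44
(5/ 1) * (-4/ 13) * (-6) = 120/ 13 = 9.23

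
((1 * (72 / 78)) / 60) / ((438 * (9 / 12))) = 2 / 42705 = 0.00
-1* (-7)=7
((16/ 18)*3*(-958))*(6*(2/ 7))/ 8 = -3832/ 7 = -547.43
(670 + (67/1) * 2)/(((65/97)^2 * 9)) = 198.94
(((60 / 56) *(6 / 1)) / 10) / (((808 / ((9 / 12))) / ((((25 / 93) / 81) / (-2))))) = -25 / 25248384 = -0.00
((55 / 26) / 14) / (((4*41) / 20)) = 275 / 14924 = 0.02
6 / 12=1 / 2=0.50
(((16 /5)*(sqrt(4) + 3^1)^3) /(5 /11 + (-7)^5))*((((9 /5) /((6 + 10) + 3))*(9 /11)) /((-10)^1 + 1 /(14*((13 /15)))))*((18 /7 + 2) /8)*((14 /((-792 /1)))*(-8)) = 8736 /581183647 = 0.00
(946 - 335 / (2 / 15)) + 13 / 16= -25051 / 16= -1565.69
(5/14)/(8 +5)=5/182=0.03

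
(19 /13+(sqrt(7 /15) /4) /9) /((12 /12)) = sqrt(105) /540+19 /13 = 1.48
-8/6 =-4/3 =-1.33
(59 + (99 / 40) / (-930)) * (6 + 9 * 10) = 4389402 / 775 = 5663.74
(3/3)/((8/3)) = 3/8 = 0.38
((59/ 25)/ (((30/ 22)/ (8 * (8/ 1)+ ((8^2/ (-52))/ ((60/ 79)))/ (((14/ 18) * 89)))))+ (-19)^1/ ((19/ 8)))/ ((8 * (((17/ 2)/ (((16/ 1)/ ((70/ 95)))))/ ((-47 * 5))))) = -2785981521448/ 361417875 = -7708.48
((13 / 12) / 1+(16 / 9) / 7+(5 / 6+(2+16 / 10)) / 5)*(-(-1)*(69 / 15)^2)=7411819 / 157500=47.06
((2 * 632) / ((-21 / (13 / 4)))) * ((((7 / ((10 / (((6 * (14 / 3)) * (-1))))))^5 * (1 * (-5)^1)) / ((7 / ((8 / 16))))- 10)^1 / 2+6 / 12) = -101041477.08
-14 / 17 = -0.82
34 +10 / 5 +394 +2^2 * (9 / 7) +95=3711 / 7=530.14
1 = 1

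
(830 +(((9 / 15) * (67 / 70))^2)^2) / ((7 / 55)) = 137025017148811 / 21008750000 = 6522.28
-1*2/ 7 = -2/ 7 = -0.29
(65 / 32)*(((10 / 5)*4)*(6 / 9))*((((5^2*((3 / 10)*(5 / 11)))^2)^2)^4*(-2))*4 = -21715624141506850719451904296875 / 752840374084766285824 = -28844925018.68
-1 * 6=-6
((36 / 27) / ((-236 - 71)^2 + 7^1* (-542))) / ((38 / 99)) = 66 / 1718645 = 0.00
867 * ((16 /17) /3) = 272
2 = 2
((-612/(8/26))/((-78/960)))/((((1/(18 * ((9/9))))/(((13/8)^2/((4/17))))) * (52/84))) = 31953285/4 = 7988321.25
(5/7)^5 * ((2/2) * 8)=25000/16807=1.49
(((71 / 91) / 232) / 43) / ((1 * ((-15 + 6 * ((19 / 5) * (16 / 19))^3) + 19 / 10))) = 8875 / 20823937316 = 0.00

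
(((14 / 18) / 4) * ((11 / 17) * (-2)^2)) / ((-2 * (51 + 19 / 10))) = -385 / 80937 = -0.00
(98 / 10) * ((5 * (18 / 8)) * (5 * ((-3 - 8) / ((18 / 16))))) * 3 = -16170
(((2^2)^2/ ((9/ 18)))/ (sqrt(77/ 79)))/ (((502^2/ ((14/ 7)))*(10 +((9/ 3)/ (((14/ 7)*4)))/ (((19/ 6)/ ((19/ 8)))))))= 512*sqrt(6083)/ 1596004333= 0.00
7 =7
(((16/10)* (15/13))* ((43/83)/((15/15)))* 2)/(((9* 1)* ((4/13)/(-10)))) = -1720/249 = -6.91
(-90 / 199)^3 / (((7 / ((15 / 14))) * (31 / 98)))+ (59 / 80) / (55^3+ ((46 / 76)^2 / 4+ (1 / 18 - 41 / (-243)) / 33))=-421290342686782775511 / 9412969483647742298335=-0.04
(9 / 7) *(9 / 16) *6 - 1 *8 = -205 / 56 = -3.66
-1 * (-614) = 614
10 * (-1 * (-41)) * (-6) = -2460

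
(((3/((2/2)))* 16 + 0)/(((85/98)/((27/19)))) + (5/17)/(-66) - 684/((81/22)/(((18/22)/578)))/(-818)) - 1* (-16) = 94.64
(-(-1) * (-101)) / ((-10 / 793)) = 80093 / 10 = 8009.30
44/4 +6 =17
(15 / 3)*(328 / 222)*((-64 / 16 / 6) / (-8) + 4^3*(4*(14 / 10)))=881869 / 333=2648.26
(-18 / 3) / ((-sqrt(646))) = 3 * sqrt(646) / 323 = 0.24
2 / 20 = 1 / 10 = 0.10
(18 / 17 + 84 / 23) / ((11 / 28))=51576 / 4301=11.99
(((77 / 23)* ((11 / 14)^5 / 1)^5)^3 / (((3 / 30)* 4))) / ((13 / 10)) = 42322318483170783019107974042700029450915286485371346803433707313024165743615677025 / 42018003817084701393016616719935704658172937860544381058551971441807570126433505381449728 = 0.00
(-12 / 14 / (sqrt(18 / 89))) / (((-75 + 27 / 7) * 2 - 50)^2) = -7 * sqrt(178) / 1811716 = -0.00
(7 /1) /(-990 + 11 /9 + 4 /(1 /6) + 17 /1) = -63 /8530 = -0.01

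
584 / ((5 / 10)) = 1168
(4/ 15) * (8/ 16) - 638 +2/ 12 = -637.70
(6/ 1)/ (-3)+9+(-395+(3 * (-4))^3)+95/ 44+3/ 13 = -1208985/ 572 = -2113.61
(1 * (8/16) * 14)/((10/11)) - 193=-1853/10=-185.30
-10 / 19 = -0.53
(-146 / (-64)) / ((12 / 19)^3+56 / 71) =35550197 / 16217344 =2.19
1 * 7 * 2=14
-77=-77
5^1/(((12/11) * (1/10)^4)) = 137500/3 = 45833.33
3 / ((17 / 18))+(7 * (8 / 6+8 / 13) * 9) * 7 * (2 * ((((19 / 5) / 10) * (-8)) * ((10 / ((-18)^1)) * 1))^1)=9633346 / 3315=2905.99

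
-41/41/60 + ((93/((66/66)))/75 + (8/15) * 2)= 229/100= 2.29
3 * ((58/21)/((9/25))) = 1450/63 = 23.02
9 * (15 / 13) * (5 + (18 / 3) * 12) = 10395 / 13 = 799.62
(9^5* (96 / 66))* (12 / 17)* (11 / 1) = 11337408 / 17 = 666906.35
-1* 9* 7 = -63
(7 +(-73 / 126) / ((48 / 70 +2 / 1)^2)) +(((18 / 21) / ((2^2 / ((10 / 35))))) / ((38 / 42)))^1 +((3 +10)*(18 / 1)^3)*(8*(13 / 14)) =11913830376029 / 21153384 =563211.56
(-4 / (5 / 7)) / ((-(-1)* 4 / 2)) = -14 / 5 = -2.80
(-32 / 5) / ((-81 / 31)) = 992 / 405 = 2.45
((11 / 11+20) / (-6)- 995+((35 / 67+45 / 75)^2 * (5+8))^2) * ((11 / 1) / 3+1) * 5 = -42922724359753 / 2518890125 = -17040.33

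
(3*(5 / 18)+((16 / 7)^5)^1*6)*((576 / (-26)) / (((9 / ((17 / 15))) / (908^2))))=-862904406.14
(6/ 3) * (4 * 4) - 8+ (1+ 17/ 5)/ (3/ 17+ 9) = 9547/ 390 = 24.48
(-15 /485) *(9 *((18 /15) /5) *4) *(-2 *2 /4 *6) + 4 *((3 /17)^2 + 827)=2319540032 /700825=3309.73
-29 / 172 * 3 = -87 / 172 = -0.51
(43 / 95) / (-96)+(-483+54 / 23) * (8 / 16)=-50411789 / 209760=-240.33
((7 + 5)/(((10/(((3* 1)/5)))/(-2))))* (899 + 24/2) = -32796/25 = -1311.84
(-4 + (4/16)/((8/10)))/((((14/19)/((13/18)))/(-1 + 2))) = -14573/4032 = -3.61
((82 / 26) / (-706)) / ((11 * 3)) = -41 / 302874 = -0.00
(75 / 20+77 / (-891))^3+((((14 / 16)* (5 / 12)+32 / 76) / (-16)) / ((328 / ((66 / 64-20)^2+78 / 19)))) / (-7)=11357687609707922809 / 230942604785614848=49.18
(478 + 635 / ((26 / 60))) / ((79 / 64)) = 1616896 / 1027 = 1574.39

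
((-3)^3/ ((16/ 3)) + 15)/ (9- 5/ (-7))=1113/ 1088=1.02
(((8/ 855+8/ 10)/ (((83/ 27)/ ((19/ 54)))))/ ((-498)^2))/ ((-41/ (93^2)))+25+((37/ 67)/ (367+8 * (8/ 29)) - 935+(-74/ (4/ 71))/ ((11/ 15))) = -90305223708941894/ 33432325852365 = -2701.13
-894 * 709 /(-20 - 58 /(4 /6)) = 5923.79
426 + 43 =469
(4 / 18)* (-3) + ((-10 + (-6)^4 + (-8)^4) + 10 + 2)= 16180 / 3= 5393.33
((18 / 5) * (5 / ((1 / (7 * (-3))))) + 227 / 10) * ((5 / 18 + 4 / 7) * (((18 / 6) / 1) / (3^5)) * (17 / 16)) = -6462907 / 1632960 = -3.96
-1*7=-7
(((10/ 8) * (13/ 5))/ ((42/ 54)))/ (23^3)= 117/ 340676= 0.00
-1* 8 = -8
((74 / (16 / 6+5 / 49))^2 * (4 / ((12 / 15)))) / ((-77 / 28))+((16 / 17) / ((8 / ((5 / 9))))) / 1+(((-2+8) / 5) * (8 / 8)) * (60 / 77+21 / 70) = -46237995841 / 35637525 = -1297.45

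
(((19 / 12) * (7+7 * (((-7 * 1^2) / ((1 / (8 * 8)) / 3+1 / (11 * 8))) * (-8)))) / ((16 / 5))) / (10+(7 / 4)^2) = 118307 / 132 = 896.27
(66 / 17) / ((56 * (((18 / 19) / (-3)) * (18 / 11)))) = -2299 / 17136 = -0.13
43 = 43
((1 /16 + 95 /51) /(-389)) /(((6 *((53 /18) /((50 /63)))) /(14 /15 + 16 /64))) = -557705 /2119757472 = -0.00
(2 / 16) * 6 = 3 / 4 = 0.75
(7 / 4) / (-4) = -7 / 16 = -0.44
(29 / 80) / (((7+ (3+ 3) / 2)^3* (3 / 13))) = 377 / 240000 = 0.00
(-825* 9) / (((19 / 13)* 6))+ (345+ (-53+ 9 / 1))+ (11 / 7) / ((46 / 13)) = -1667970 / 3059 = -545.27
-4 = -4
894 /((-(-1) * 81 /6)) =596 /9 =66.22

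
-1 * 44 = -44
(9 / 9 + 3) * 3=12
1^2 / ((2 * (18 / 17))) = 0.47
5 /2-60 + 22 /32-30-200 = -286.81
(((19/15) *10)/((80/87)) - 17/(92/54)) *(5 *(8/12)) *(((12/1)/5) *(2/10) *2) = 6986/575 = 12.15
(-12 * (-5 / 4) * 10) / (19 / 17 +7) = 425 / 23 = 18.48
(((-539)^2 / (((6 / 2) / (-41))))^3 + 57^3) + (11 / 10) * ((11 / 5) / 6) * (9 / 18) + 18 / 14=-2365986144169543474081777 / 37800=-62592226036231308838.14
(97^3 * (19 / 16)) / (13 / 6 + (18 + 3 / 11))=30118209 / 568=53025.02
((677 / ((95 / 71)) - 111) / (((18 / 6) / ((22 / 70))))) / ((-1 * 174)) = -206371 / 867825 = -0.24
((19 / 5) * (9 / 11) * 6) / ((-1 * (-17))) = 1026 / 935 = 1.10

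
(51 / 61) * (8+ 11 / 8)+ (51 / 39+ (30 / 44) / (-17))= 10802347 / 1186328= 9.11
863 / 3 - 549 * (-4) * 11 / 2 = 37097 / 3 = 12365.67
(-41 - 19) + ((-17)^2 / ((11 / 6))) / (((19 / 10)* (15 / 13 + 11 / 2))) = -1718580 / 36157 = -47.53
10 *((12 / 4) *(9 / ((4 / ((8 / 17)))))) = 540 / 17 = 31.76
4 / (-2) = -2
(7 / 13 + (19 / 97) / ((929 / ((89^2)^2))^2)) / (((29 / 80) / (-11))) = -855656943323088584480 / 31560546329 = -27111601123.86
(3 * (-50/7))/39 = -50/91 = -0.55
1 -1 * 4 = -3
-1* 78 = -78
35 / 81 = 0.43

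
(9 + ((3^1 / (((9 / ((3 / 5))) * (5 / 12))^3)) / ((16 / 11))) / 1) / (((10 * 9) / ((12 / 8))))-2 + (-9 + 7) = -1203081 / 312500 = -3.85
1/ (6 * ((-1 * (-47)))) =1/ 282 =0.00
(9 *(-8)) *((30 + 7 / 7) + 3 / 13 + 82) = -105984 / 13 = -8152.62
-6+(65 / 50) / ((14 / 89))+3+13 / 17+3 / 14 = 14859 / 2380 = 6.24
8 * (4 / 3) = 32 / 3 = 10.67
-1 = -1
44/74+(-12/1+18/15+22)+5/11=24927/2035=12.25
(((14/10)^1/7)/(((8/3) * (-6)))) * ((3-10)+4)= 3/80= 0.04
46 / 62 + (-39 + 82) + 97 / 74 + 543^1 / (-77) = 6712385 / 176638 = 38.00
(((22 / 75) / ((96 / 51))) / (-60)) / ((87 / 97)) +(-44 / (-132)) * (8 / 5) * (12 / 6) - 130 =-807656539 / 6264000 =-128.94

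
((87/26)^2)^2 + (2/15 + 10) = 928806767/6854640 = 135.50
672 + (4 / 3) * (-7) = 1988 / 3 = 662.67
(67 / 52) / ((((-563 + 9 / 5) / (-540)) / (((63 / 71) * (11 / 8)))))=31340925 / 20719504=1.51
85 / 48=1.77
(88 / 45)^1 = 88 / 45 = 1.96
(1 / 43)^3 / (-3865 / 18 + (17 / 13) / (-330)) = -6435 / 109859830841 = -0.00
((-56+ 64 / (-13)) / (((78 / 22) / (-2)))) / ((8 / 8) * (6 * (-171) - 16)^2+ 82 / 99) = 287496 / 9082965671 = 0.00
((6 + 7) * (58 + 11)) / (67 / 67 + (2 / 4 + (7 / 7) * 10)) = 78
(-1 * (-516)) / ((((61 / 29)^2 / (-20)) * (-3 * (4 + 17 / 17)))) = 578608 / 3721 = 155.50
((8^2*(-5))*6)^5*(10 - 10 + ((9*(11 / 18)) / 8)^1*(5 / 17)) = -89690996736000000 / 17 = -5275940984470588.24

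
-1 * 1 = -1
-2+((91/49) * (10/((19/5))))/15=-668/399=-1.67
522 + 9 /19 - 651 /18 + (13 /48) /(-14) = 6208921 /12768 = 486.29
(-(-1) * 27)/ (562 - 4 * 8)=27/ 530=0.05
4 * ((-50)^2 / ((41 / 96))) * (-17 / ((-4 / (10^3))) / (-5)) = -816000000 / 41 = -19902439.02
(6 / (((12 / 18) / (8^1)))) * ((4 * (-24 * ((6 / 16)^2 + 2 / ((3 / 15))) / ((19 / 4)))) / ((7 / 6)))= -1682208 / 133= -12648.18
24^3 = 13824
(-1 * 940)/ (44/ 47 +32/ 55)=-607475/ 981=-619.24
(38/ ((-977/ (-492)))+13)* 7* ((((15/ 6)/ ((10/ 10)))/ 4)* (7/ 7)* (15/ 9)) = 5494475/ 23448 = 234.33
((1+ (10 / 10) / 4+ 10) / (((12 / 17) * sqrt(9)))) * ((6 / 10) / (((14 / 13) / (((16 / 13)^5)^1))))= 1671168 / 199927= 8.36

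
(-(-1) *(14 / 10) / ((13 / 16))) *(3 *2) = 672 / 65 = 10.34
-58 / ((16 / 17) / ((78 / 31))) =-19227 / 124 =-155.06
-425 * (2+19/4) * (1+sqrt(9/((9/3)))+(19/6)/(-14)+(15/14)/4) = -11475 * sqrt(3)/4 - 95625/32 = -7957.10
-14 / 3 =-4.67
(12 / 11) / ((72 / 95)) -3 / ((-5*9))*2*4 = 217 / 110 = 1.97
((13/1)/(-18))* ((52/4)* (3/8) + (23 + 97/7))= -10127/336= -30.14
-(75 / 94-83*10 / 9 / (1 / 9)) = 77945 / 94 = 829.20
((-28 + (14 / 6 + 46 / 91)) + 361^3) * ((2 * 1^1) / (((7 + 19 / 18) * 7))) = 1668621.49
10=10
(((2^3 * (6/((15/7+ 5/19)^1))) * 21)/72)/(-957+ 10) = -931/151520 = -0.01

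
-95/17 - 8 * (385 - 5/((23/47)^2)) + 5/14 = -367407085/125902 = -2918.20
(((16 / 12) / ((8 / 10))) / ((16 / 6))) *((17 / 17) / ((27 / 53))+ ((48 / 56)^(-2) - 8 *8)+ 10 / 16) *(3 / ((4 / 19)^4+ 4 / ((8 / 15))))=-8451968455 / 563134176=-15.01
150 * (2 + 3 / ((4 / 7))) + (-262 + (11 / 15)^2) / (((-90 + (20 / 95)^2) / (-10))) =1546721837 / 1461330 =1058.43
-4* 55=-220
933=933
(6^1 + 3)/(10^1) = 9/10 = 0.90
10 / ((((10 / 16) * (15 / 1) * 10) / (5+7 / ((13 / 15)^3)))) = 55376 / 32955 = 1.68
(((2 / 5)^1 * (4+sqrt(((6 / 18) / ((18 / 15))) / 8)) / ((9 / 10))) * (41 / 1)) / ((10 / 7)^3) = 26.17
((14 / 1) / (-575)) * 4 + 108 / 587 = 29228 / 337525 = 0.09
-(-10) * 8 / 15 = 16 / 3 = 5.33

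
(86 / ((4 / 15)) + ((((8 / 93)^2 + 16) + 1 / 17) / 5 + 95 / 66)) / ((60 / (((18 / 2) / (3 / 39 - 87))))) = -6878619449 / 12184134600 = -0.56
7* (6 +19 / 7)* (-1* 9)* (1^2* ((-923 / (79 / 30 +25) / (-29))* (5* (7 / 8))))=-266031675 / 96164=-2766.44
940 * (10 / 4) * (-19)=-44650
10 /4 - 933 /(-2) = 469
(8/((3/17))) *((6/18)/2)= 68/9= 7.56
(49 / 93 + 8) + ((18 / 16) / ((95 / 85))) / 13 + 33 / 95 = 8.95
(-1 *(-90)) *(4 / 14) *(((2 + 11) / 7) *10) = 23400 / 49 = 477.55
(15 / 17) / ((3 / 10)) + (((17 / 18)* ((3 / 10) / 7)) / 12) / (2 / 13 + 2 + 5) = 23439757 / 7968240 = 2.94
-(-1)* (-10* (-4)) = 40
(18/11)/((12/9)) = 1.23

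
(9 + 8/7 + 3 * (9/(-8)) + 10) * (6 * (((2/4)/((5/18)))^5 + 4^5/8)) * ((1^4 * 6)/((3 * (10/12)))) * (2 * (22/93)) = 56898205452/3390625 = 16781.04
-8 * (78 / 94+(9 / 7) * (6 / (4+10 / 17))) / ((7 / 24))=-2062080 / 29939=-68.88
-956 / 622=-478 / 311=-1.54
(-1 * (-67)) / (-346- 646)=-67 / 992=-0.07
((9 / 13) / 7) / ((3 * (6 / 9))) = 0.05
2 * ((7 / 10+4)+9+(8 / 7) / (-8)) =949 / 35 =27.11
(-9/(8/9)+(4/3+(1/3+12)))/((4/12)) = 85/8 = 10.62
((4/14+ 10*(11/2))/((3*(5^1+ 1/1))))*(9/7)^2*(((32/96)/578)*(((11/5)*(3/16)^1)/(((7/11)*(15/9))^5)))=1499394312009/1666027489000000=0.00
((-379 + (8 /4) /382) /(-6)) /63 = 36194 /36099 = 1.00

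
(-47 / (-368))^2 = 2209 / 135424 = 0.02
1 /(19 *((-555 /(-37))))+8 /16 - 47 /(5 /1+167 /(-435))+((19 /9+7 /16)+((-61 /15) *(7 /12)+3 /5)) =-8.90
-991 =-991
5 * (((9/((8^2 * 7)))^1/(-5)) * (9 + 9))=-81/224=-0.36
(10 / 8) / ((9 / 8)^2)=0.99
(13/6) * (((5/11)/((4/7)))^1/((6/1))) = 455/1584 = 0.29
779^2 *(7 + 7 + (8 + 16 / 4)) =15777866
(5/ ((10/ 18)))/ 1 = 9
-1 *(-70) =70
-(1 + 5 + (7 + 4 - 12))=-5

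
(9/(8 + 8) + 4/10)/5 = 77/400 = 0.19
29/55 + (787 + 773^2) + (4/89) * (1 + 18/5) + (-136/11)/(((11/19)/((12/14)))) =225507652521/376915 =598298.43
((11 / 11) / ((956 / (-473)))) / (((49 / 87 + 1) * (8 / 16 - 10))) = 41151 / 1235152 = 0.03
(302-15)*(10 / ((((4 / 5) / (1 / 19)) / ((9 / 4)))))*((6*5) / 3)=322875 / 76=4248.36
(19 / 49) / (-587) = -19 / 28763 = -0.00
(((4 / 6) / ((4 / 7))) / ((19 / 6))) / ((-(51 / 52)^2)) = -0.38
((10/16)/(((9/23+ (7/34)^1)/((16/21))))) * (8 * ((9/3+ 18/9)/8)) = 39100/9807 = 3.99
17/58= 0.29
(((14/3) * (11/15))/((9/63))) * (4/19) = 4312/855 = 5.04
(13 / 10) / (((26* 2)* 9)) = 1 / 360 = 0.00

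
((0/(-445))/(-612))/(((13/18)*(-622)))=0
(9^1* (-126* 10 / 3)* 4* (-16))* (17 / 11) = 373876.36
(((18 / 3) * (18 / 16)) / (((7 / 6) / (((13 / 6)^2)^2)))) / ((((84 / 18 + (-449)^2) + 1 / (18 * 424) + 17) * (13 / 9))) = 9431721 / 21542978702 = 0.00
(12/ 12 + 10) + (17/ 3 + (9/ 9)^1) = 53/ 3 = 17.67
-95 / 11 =-8.64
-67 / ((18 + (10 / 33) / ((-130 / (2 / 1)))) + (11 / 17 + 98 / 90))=-7329465 / 2158504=-3.40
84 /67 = 1.25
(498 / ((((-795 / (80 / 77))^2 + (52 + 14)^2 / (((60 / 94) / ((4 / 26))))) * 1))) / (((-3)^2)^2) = 2762240 / 263530493523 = 0.00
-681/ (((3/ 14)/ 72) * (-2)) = 114408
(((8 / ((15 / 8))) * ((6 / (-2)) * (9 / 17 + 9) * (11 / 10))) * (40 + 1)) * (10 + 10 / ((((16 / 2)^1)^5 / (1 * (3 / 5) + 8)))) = -5986809873 / 108800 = -55025.83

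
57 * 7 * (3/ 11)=1197/ 11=108.82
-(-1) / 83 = 1 / 83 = 0.01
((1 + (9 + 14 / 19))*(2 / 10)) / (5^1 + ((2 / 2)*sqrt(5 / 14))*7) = 136 / 95 - 68*sqrt(70) / 475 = 0.23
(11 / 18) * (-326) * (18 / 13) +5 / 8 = -28623 / 104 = -275.22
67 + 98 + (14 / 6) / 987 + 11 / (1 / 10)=116326 / 423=275.00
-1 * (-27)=27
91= 91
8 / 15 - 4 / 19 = 92 / 285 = 0.32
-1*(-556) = 556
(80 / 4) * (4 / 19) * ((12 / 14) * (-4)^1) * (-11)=21120 / 133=158.80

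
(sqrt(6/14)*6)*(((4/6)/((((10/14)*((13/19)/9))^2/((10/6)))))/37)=272916*sqrt(21)/31265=40.00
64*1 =64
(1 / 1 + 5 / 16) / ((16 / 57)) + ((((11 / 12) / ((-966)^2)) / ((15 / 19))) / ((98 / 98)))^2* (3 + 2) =13191910644930833 / 2821327589888640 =4.68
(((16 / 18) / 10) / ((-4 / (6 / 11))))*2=-4 / 165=-0.02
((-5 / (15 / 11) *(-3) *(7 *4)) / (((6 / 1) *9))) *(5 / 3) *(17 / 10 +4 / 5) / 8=1925 / 648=2.97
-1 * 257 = -257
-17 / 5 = -3.40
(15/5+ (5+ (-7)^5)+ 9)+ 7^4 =-14389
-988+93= -895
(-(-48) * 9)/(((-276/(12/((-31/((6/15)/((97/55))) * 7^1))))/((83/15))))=262944/2420635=0.11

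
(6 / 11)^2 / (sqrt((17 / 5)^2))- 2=-3934 / 2057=-1.91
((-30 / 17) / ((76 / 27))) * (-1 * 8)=1620 / 323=5.02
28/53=0.53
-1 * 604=-604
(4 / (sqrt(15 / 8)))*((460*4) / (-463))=-2944*sqrt(30) / 1389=-11.61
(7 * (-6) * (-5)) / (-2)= -105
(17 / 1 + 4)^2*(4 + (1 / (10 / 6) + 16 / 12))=13083 / 5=2616.60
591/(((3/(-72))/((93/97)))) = -1319112/97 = -13599.09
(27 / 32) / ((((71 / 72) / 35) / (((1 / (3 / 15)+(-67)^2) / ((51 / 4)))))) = 10555.50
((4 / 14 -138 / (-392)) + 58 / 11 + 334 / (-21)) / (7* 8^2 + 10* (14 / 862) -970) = 27861133 / 1454730816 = 0.02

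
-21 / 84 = -1 / 4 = -0.25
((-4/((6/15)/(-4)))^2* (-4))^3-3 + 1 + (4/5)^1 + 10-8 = -1310719999996/5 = -262143999999.20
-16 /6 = -8 /3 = -2.67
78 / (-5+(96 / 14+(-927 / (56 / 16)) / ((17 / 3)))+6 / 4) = -2652 / 1475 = -1.80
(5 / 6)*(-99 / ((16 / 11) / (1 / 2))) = -1815 / 64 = -28.36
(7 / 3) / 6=7 / 18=0.39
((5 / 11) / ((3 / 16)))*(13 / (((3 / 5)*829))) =5200 / 82071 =0.06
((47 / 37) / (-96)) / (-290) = 47 / 1030080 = 0.00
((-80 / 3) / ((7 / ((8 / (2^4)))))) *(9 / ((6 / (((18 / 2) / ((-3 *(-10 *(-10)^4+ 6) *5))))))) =-6 / 349979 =-0.00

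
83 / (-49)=-83 / 49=-1.69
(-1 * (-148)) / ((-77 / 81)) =-11988 / 77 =-155.69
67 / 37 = 1.81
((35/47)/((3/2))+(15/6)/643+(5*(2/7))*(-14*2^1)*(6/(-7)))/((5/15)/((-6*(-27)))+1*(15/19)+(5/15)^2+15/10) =67951951785/4693381742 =14.48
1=1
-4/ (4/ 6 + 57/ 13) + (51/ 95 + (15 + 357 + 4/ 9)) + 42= 69763993/ 168435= 414.19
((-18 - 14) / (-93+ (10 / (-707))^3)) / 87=11308583776 / 2859304816113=0.00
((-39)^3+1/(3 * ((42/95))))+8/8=-59317.25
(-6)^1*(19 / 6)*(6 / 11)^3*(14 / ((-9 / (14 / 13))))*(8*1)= 715008 / 17303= 41.32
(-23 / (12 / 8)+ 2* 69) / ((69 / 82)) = 1312 / 9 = 145.78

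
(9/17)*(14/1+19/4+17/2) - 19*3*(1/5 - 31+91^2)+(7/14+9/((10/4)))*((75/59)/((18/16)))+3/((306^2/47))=-2164887574193/4603770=-470242.34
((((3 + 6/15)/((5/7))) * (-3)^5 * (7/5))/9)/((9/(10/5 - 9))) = 17493/125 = 139.94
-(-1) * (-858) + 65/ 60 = -856.92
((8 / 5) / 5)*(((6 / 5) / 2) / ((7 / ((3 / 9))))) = 8 / 875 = 0.01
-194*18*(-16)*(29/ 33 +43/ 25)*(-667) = -26633213952/ 275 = -96848050.73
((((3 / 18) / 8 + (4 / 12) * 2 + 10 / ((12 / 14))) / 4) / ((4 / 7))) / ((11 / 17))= 70567 / 8448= 8.35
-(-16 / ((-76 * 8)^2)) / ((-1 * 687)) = -1 / 15872448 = -0.00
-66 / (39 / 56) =-1232 / 13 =-94.77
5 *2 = 10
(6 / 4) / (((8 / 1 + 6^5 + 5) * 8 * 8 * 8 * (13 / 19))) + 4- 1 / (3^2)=3629051393 / 933184512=3.89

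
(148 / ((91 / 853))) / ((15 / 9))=378732 / 455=832.38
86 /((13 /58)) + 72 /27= 15068 /39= 386.36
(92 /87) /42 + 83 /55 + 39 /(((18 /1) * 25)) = 1628797 /1004850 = 1.62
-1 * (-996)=996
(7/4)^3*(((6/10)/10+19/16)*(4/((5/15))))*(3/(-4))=-1540413/25600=-60.17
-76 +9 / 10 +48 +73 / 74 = -4831 / 185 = -26.11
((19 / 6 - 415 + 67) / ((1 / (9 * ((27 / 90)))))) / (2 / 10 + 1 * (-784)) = 18621 / 15676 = 1.19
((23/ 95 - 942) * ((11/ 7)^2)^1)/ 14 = -166.11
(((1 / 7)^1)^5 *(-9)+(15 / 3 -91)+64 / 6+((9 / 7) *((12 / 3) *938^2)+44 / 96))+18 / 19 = 11559440927941 / 2554664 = 4524838.07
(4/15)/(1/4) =1.07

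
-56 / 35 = -8 / 5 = -1.60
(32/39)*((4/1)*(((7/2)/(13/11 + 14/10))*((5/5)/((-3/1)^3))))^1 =-12320/74763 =-0.16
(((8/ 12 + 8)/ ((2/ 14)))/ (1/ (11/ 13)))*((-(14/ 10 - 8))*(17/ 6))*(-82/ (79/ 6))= -2361436/ 395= -5978.32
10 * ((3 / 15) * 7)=14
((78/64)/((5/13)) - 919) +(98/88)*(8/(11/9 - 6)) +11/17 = -1179838413/1286560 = -917.05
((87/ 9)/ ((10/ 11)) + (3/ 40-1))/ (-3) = -233/ 72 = -3.24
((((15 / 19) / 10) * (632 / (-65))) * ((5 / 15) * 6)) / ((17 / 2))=-3792 / 20995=-0.18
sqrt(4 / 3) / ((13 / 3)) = 0.27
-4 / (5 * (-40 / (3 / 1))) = 3 / 50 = 0.06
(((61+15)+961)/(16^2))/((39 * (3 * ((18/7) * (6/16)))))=7259/202176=0.04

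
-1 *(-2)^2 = -4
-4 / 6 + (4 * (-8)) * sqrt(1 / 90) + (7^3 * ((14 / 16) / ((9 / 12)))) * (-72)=-86438 / 3 - 16 * sqrt(10) / 15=-28816.04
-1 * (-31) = 31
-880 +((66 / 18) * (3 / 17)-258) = -19335 / 17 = -1137.35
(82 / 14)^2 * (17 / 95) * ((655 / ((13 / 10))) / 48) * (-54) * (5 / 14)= -842307075 / 677768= -1242.77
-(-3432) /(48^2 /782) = 55913 /48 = 1164.85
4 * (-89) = -356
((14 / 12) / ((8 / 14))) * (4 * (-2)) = -49 / 3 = -16.33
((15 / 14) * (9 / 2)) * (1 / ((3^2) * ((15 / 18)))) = 9 / 14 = 0.64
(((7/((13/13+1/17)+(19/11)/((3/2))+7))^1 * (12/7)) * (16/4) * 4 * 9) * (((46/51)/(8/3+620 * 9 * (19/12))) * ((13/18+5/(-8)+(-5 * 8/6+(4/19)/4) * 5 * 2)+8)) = -2892810096/2602860749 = -1.11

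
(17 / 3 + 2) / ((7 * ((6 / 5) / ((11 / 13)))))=1265 / 1638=0.77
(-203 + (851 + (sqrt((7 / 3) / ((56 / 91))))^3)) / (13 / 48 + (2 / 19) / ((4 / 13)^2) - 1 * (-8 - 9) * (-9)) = -590976 / 138275 - 1729 * sqrt(546) / 829650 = -4.32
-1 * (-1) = 1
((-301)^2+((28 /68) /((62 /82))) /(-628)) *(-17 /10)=-154021.70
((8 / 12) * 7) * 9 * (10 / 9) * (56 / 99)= 7840 / 297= 26.40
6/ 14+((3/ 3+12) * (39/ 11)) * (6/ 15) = 7263/ 385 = 18.86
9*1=9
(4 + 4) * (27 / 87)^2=648 / 841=0.77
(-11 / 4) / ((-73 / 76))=209 / 73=2.86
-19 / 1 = -19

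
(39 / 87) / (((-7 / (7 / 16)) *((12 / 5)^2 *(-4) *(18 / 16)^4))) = 1300 / 1712421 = 0.00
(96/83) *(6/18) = 32/83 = 0.39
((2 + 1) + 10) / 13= 1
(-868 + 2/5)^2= 18818244/25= 752729.76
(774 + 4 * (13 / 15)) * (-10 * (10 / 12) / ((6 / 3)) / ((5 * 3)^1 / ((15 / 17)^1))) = -1715 / 9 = -190.56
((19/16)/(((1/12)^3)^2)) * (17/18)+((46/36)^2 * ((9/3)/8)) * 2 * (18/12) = 964473361/288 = 3348865.84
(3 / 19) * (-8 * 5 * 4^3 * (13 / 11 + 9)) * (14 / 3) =-4014080 / 209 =-19206.12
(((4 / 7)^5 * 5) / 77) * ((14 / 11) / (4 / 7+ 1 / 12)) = 24576 / 3195731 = 0.01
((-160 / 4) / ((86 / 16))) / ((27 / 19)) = -6080 / 1161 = -5.24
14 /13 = 1.08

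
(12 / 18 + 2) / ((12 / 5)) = 10 / 9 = 1.11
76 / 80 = 19 / 20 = 0.95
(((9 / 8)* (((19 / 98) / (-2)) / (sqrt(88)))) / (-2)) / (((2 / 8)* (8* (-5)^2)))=171* sqrt(22) / 6899200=0.00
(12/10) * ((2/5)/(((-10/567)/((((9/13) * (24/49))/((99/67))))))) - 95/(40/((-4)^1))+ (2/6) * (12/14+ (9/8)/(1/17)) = 1417853/143000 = 9.92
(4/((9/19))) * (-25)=-1900/9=-211.11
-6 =-6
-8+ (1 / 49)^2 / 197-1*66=-35001777 / 472997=-74.00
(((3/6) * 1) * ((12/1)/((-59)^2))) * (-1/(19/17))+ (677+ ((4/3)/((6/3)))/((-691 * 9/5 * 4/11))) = 1670768063669/2467910646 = 677.00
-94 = -94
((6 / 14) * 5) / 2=15 / 14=1.07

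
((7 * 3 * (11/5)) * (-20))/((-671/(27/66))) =378/671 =0.56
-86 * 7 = -602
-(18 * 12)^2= -46656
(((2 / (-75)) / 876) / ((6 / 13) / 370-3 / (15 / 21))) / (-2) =-481 / 132687720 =-0.00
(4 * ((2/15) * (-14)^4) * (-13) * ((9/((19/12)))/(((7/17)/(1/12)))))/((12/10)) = -4851392/19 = -255336.42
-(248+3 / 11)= -2731 / 11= -248.27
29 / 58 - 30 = -59 / 2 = -29.50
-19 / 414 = -0.05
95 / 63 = 1.51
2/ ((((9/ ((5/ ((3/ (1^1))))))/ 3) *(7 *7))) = 10/ 441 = 0.02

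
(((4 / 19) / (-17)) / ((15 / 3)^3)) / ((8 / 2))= -0.00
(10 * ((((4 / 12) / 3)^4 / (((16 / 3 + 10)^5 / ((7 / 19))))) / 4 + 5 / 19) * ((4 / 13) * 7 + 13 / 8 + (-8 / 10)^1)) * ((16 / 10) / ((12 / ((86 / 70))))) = 7408031009379529 / 5768981765164800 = 1.28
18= 18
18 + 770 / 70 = 29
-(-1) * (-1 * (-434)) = 434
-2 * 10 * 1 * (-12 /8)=30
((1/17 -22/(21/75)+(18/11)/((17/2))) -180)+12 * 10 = -181061/1309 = -138.32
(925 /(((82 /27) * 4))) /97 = 24975 /31816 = 0.78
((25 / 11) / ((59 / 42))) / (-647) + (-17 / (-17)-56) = -23095715 / 419903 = -55.00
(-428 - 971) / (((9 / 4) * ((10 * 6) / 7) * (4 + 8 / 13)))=-127309 / 8100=-15.72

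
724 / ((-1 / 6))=-4344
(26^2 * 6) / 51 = 1352 / 17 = 79.53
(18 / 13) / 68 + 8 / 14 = 1831 / 3094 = 0.59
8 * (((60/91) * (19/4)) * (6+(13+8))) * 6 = 369360/91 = 4058.90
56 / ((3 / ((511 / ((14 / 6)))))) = 4088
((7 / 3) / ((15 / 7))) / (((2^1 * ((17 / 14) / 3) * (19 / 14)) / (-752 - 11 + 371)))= -1882384 / 4845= -388.52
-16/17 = -0.94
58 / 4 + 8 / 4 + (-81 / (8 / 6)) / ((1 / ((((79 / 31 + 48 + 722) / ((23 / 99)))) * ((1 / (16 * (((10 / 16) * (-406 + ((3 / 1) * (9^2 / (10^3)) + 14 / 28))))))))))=38342346603 / 577896482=66.35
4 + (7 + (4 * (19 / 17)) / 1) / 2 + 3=433 / 34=12.74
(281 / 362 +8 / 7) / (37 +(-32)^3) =-4863 / 82940354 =-0.00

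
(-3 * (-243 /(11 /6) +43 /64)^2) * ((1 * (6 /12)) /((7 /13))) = -336144116919 /6938624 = -48445.36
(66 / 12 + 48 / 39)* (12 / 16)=525 / 104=5.05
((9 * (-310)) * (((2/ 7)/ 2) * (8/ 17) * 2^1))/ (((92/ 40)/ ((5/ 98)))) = -1116000/ 134113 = -8.32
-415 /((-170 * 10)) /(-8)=-83 /2720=-0.03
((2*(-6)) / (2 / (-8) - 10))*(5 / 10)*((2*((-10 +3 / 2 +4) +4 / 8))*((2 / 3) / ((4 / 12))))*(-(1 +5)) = 2304 / 41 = 56.20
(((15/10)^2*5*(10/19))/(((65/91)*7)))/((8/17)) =765/304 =2.52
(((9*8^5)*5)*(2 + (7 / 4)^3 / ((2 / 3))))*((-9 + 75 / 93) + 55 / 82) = -141540796800 / 1271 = -111361759.87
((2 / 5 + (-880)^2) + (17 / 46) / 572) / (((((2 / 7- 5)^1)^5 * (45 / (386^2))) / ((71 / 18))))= -1509493842807993531559 / 347534030457900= -4343441.82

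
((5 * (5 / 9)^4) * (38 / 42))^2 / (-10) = -705078125 / 37967207922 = -0.02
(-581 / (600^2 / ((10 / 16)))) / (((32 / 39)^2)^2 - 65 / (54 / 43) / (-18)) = -448036407 / 1478574512000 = -0.00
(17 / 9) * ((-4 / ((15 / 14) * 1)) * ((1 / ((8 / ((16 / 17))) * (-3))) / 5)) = 0.06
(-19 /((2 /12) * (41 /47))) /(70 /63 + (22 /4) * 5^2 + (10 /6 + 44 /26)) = -1253772 /1362061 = -0.92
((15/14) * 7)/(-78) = -5/52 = -0.10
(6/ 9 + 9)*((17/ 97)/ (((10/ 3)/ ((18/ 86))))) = 4437/ 41710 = 0.11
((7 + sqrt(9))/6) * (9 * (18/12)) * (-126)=-2835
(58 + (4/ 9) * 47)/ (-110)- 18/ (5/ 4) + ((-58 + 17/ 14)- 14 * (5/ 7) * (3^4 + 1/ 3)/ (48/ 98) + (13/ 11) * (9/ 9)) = -1731.28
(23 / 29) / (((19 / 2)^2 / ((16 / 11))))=1472 / 115159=0.01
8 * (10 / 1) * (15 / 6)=200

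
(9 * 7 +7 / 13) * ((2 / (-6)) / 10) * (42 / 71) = -5782 / 4615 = -1.25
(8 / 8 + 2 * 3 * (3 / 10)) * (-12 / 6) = -28 / 5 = -5.60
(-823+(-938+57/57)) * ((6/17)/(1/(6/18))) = -3520/17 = -207.06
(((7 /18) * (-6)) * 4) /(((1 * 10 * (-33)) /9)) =14 /55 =0.25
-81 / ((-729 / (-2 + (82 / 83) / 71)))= -11704 / 53037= -0.22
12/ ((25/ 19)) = 228/ 25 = 9.12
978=978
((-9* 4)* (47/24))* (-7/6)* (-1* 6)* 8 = -3948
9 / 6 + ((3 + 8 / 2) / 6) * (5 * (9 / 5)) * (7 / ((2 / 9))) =1329 / 4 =332.25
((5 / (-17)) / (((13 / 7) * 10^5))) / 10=-7 / 44200000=-0.00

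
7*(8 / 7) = 8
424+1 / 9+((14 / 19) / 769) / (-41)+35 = 2475278606 / 5391459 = 459.11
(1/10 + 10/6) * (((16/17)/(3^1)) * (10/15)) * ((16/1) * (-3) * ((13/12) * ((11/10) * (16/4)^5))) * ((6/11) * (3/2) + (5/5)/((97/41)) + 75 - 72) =-4086464512/44523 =-91783.22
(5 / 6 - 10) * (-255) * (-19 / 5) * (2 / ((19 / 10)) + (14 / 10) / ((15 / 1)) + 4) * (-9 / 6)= 1371271 / 20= 68563.55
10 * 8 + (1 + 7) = 88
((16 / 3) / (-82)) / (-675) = 8 / 83025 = 0.00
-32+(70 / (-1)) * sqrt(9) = -242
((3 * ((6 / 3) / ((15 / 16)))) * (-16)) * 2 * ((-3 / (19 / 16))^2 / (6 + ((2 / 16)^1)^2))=-150994944 / 694925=-217.28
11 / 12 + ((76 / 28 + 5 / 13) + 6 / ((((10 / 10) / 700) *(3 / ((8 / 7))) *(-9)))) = -569245 / 3276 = -173.76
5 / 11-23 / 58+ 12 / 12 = 675 / 638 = 1.06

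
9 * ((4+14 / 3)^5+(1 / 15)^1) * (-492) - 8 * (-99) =-9742705964 / 45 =-216504576.98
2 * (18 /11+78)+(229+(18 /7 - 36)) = 354.84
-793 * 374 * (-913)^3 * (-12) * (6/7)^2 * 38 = -3705309292096361664/49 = -75618556981558401.31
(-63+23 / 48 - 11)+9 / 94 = -165647 / 2256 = -73.43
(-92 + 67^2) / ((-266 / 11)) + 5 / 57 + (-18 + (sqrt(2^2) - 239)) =-436.74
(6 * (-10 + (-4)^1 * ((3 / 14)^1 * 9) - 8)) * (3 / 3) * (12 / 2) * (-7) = 6480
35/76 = 0.46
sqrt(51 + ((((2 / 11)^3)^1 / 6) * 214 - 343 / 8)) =sqrt(17581938) / 1452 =2.89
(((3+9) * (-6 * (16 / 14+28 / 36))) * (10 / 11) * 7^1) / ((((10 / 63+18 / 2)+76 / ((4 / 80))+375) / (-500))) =13860000 / 59981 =231.07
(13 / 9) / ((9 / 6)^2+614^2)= 52 / 13571937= 0.00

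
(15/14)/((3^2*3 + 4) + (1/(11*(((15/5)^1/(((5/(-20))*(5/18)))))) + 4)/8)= 142560/4191229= 0.03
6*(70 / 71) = 420 / 71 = 5.92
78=78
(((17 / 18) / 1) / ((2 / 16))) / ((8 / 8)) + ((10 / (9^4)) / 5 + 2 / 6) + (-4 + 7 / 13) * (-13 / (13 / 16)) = 5396813 / 85293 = 63.27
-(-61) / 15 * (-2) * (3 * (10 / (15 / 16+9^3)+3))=-4294034 / 58395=-73.53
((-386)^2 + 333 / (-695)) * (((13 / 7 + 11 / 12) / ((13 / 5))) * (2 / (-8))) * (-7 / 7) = 24127589671 / 607152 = 39738.96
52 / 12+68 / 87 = 445 / 87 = 5.11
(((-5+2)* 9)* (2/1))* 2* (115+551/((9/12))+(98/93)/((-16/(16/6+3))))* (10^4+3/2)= -917374521.02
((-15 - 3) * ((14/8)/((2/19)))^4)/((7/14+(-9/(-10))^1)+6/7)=-98563727115/161792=-609200.25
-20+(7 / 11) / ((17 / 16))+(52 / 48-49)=-151061 / 2244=-67.32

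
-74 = -74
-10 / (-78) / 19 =5 / 741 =0.01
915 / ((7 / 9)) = 8235 / 7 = 1176.43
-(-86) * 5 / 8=215 / 4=53.75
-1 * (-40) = 40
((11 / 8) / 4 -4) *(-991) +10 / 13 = 1507631 / 416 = 3624.11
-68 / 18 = -3.78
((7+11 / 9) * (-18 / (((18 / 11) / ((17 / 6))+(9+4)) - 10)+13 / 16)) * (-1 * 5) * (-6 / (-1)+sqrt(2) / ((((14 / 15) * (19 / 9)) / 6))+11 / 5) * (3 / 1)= 375948675 * sqrt(2) / 237272+22835401 / 5352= 6507.47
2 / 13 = 0.15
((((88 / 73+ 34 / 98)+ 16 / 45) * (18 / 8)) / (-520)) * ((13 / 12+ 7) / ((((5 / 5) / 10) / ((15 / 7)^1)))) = -29790349 / 20832448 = -1.43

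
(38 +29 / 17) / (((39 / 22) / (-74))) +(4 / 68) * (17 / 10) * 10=-366079 / 221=-1656.47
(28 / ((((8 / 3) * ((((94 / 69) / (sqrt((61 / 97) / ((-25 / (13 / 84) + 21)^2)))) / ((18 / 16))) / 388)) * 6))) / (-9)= -299 * sqrt(5917) / 65424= -0.35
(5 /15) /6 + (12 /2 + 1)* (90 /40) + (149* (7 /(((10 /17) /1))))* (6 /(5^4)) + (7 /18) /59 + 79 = 247432519 /2212500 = 111.83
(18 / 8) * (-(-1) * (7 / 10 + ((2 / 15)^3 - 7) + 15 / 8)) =-119411 / 12000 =-9.95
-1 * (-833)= 833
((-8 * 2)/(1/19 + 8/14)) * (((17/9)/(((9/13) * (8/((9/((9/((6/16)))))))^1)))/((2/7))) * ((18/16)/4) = -205751/63744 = -3.23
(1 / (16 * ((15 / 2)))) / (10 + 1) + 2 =2641 / 1320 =2.00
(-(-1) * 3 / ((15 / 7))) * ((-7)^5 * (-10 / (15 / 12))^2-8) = -7529592 / 5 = -1505918.40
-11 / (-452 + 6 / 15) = 55 / 2258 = 0.02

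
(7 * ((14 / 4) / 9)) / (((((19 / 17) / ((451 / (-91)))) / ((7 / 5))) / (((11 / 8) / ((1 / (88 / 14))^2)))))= -10204777 / 11115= -918.11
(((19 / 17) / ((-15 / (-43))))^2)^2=445541565121 / 4228250625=105.37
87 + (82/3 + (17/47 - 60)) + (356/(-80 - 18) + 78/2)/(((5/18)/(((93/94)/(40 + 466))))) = 54.94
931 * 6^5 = 7239456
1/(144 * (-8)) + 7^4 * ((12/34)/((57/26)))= 143829181/372096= 386.54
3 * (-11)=-33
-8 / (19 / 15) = -120 / 19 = -6.32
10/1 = 10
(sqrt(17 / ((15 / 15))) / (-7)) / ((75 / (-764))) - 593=-593+764* sqrt(17) / 525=-587.00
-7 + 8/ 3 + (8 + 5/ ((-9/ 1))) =28/ 9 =3.11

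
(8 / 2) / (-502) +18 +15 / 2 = 12797 / 502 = 25.49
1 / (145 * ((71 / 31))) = 31 / 10295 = 0.00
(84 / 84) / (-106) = -1 / 106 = -0.01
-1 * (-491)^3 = 118370771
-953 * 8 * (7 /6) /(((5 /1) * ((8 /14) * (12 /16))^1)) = -186788 /45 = -4150.84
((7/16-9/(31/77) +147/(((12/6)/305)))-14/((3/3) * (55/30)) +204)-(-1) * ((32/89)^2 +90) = 980250715723/43216976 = 22682.08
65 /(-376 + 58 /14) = -455 /2603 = -0.17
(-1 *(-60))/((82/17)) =510/41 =12.44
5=5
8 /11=0.73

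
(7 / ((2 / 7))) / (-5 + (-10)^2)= 49 / 190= 0.26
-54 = -54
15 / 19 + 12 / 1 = 243 / 19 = 12.79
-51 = -51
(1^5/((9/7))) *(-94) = -658/9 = -73.11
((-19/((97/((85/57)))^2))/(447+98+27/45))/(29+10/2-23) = -36125/48281041512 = -0.00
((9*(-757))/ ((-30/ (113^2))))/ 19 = 28998399/ 190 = 152623.15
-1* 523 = -523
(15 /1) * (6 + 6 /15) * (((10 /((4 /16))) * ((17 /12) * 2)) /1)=10880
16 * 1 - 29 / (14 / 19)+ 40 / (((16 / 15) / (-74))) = -39177 / 14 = -2798.36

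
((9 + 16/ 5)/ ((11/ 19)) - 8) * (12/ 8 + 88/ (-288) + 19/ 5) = 646381/ 9900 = 65.29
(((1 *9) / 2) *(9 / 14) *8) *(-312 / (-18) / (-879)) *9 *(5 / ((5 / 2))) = -16848 / 2051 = -8.21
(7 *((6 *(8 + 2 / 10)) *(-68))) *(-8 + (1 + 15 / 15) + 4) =234192 / 5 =46838.40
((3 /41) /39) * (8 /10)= 4 /2665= 0.00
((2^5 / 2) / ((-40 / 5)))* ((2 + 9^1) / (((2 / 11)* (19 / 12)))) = -1452 / 19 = -76.42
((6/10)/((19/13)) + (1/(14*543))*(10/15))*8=3558496/1083285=3.28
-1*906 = -906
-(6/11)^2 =-36/121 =-0.30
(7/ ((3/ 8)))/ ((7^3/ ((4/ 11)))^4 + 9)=14336/ 607950857736435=0.00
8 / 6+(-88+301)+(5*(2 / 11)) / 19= 134417 / 627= 214.38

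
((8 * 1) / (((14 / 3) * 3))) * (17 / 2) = 4.86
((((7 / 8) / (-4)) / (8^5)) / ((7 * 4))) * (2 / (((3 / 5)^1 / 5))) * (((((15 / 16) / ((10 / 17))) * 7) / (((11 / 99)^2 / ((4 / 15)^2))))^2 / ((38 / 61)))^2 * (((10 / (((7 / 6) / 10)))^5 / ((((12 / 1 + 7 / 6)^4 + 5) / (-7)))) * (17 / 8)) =399752900.09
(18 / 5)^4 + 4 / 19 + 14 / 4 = 4077213 / 23750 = 171.67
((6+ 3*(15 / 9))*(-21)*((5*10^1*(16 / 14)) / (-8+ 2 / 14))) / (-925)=-336 / 185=-1.82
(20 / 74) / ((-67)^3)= -10 / 11128231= -0.00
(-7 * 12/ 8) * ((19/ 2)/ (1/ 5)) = -1995/ 4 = -498.75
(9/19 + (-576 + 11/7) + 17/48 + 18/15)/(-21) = 18271031/670320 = 27.26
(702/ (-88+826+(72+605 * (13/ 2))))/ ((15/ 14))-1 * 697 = -4721239/ 6775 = -696.86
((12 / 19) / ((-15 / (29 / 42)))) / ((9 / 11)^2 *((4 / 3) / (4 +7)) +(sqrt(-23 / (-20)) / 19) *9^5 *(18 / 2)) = 23468192 / 8950547275993223649-49936761468 *sqrt(115) / 552502918271186645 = -0.00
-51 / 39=-17 / 13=-1.31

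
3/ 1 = 3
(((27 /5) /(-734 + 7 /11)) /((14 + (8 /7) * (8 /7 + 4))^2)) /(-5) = 237699 /63774744100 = 0.00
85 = 85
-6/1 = -6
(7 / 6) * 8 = 28 / 3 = 9.33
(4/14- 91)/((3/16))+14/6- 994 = -30985/21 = -1475.48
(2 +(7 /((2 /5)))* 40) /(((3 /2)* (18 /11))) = 286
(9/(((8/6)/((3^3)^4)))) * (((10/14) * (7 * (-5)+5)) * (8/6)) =-717445350/7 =-102492192.86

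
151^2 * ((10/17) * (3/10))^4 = 1846881/83521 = 22.11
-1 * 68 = -68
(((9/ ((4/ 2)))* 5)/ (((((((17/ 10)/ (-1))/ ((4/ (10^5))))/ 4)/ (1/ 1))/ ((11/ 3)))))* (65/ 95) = -429/ 80750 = -0.01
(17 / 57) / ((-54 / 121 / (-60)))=20570 / 513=40.10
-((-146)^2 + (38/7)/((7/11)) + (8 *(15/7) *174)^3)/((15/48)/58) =-8447725785699392/1715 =-4925787630145.42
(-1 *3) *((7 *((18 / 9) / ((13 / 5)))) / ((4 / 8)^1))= -420 / 13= -32.31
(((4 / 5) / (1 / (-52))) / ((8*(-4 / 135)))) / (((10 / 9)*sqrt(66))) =1053*sqrt(66) / 440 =19.44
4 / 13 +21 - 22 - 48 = -633 / 13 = -48.69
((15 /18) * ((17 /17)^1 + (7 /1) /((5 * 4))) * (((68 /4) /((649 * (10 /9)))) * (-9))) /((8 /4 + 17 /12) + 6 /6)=-37179 /687940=-0.05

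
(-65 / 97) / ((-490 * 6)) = 13 / 57036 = 0.00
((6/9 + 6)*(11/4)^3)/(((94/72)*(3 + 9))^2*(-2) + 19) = -19965/67952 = -0.29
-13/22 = -0.59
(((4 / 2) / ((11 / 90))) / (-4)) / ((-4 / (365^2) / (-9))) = -53956125 / 44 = -1226275.57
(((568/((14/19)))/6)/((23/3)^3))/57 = 426/85169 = 0.01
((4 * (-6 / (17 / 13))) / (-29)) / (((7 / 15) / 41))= 55.60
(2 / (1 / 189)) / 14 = 27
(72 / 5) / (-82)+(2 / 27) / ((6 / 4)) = -2096 / 16605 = -0.13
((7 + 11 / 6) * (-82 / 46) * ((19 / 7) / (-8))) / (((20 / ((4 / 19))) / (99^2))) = 7099191 / 12880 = 551.18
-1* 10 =-10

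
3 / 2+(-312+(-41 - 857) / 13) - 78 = -11897 / 26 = -457.58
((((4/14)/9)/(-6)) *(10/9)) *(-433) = 4330/1701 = 2.55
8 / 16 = 1 / 2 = 0.50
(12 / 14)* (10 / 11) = 60 / 77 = 0.78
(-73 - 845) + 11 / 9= -8251 / 9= -916.78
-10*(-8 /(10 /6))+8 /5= 248 /5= 49.60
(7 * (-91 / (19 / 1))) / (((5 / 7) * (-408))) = 4459 / 38760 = 0.12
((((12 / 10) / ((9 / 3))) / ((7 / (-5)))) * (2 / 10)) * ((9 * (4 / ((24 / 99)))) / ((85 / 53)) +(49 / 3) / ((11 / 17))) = -661063 / 98175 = -6.73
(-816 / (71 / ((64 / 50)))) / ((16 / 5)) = -1632 / 355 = -4.60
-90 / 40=-9 / 4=-2.25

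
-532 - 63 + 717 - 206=-84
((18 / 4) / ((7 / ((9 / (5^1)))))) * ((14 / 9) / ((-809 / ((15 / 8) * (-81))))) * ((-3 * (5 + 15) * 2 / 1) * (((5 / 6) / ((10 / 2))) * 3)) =-32805 / 1618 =-20.28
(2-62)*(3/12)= -15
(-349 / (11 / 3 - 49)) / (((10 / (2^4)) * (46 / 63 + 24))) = 65961 / 132430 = 0.50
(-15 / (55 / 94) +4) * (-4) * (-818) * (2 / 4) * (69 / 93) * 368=-3295610752 / 341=-9664547.66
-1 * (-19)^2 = -361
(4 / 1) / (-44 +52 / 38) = -38 / 405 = -0.09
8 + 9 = 17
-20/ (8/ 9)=-45/ 2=-22.50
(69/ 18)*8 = 92/ 3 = 30.67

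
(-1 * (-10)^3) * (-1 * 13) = -13000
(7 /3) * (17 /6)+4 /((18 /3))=131 /18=7.28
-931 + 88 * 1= -843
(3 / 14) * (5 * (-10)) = -75 / 7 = -10.71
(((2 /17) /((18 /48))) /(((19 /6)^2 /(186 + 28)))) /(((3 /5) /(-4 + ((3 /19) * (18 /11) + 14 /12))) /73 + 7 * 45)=16141900160 /759454799427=0.02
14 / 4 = 7 / 2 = 3.50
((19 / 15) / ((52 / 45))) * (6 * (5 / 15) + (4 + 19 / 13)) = 8.18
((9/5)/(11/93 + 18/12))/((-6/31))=-8649/1505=-5.75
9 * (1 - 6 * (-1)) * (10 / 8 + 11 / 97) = 33327 / 388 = 85.89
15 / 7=2.14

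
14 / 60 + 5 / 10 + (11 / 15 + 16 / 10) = 46 / 15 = 3.07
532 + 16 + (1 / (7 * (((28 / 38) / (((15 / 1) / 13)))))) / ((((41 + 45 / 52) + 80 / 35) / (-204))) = 20510692 / 37499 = 546.97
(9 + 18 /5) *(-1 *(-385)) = 4851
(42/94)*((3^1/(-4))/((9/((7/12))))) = -49/2256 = -0.02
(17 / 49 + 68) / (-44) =-3349 / 2156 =-1.55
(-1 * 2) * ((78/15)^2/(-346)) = 676/4325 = 0.16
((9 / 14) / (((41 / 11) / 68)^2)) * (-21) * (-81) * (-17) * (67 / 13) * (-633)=20185446084.06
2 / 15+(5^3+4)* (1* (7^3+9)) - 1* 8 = 681002 / 15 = 45400.13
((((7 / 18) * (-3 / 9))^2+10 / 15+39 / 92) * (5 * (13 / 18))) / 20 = 482755 / 2414448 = 0.20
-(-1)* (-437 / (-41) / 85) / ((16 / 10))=437 / 5576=0.08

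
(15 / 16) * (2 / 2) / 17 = 15 / 272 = 0.06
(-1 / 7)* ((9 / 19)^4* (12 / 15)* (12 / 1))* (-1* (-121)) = -38106288 / 4561235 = -8.35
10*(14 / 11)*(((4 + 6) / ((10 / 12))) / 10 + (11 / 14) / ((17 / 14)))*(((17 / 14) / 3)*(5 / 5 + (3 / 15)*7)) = 1256 / 55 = 22.84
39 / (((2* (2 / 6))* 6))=39 / 4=9.75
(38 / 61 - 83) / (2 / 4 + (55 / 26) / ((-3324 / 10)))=-217140300 / 1301191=-166.88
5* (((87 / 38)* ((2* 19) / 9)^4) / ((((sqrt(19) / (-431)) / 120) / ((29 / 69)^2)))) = -6071534238400* sqrt(19) / 3470769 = -7625170.15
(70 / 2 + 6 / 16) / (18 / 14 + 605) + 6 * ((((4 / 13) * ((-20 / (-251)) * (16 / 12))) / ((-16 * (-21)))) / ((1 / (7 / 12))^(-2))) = 2282340869 / 37999383968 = 0.06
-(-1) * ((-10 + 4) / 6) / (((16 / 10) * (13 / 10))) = -25 / 52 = -0.48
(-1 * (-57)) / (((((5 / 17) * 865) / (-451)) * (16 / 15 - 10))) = 1311057 / 115910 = 11.31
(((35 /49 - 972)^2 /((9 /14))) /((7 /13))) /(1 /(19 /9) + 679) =11417921047 /2846655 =4011.00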